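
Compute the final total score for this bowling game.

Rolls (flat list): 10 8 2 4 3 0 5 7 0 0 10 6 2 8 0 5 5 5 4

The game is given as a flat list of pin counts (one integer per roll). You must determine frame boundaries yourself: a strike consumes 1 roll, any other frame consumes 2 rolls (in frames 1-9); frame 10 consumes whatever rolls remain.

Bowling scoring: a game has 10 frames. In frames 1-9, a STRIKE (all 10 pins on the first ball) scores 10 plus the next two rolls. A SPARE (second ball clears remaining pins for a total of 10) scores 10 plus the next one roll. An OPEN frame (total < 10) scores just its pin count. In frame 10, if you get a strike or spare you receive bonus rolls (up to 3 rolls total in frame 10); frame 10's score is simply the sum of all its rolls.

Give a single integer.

Frame 1: STRIKE. 10 + next two rolls (8+2) = 20. Cumulative: 20
Frame 2: SPARE (8+2=10). 10 + next roll (4) = 14. Cumulative: 34
Frame 3: OPEN (4+3=7). Cumulative: 41
Frame 4: OPEN (0+5=5). Cumulative: 46
Frame 5: OPEN (7+0=7). Cumulative: 53
Frame 6: SPARE (0+10=10). 10 + next roll (6) = 16. Cumulative: 69
Frame 7: OPEN (6+2=8). Cumulative: 77
Frame 8: OPEN (8+0=8). Cumulative: 85
Frame 9: SPARE (5+5=10). 10 + next roll (5) = 15. Cumulative: 100
Frame 10: OPEN. Sum of all frame-10 rolls (5+4) = 9. Cumulative: 109

Answer: 109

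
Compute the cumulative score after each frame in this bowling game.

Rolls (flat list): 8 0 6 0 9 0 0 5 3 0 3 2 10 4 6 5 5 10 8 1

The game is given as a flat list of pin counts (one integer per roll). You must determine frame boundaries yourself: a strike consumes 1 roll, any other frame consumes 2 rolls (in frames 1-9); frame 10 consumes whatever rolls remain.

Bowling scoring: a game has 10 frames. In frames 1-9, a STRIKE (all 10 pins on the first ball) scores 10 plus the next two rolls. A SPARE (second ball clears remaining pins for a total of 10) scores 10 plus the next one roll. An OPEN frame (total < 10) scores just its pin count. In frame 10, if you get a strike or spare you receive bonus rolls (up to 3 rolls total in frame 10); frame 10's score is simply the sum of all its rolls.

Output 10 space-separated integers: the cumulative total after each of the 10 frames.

Answer: 8 14 23 28 31 36 56 71 91 110

Derivation:
Frame 1: OPEN (8+0=8). Cumulative: 8
Frame 2: OPEN (6+0=6). Cumulative: 14
Frame 3: OPEN (9+0=9). Cumulative: 23
Frame 4: OPEN (0+5=5). Cumulative: 28
Frame 5: OPEN (3+0=3). Cumulative: 31
Frame 6: OPEN (3+2=5). Cumulative: 36
Frame 7: STRIKE. 10 + next two rolls (4+6) = 20. Cumulative: 56
Frame 8: SPARE (4+6=10). 10 + next roll (5) = 15. Cumulative: 71
Frame 9: SPARE (5+5=10). 10 + next roll (10) = 20. Cumulative: 91
Frame 10: STRIKE. Sum of all frame-10 rolls (10+8+1) = 19. Cumulative: 110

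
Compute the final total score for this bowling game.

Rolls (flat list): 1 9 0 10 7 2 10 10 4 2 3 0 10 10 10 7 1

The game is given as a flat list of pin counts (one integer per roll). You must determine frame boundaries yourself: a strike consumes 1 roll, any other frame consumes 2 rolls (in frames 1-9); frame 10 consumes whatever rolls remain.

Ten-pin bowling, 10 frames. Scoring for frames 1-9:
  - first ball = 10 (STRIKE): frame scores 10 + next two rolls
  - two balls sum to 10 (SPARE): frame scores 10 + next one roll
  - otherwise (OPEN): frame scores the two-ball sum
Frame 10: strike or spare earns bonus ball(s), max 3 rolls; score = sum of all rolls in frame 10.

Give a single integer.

Answer: 160

Derivation:
Frame 1: SPARE (1+9=10). 10 + next roll (0) = 10. Cumulative: 10
Frame 2: SPARE (0+10=10). 10 + next roll (7) = 17. Cumulative: 27
Frame 3: OPEN (7+2=9). Cumulative: 36
Frame 4: STRIKE. 10 + next two rolls (10+4) = 24. Cumulative: 60
Frame 5: STRIKE. 10 + next two rolls (4+2) = 16. Cumulative: 76
Frame 6: OPEN (4+2=6). Cumulative: 82
Frame 7: OPEN (3+0=3). Cumulative: 85
Frame 8: STRIKE. 10 + next two rolls (10+10) = 30. Cumulative: 115
Frame 9: STRIKE. 10 + next two rolls (10+7) = 27. Cumulative: 142
Frame 10: STRIKE. Sum of all frame-10 rolls (10+7+1) = 18. Cumulative: 160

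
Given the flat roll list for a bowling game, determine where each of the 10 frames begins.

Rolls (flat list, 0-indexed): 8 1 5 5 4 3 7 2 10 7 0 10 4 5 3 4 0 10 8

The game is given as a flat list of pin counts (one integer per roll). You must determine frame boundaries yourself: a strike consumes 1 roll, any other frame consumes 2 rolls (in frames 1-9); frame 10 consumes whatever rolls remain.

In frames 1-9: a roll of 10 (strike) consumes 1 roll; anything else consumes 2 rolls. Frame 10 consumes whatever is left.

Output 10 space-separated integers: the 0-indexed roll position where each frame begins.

Answer: 0 2 4 6 8 9 11 12 14 16

Derivation:
Frame 1 starts at roll index 0: rolls=8,1 (sum=9), consumes 2 rolls
Frame 2 starts at roll index 2: rolls=5,5 (sum=10), consumes 2 rolls
Frame 3 starts at roll index 4: rolls=4,3 (sum=7), consumes 2 rolls
Frame 4 starts at roll index 6: rolls=7,2 (sum=9), consumes 2 rolls
Frame 5 starts at roll index 8: roll=10 (strike), consumes 1 roll
Frame 6 starts at roll index 9: rolls=7,0 (sum=7), consumes 2 rolls
Frame 7 starts at roll index 11: roll=10 (strike), consumes 1 roll
Frame 8 starts at roll index 12: rolls=4,5 (sum=9), consumes 2 rolls
Frame 9 starts at roll index 14: rolls=3,4 (sum=7), consumes 2 rolls
Frame 10 starts at roll index 16: 3 remaining rolls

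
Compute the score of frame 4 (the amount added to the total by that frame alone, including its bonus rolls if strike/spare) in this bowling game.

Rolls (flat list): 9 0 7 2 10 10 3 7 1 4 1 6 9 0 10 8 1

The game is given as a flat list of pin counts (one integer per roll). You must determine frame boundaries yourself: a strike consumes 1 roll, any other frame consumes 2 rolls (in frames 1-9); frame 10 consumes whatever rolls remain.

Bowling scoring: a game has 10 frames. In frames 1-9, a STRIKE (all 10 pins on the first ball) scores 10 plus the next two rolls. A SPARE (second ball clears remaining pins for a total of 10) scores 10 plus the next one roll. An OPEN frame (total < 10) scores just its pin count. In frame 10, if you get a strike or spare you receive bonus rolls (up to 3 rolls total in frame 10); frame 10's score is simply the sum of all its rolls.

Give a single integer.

Answer: 20

Derivation:
Frame 1: OPEN (9+0=9). Cumulative: 9
Frame 2: OPEN (7+2=9). Cumulative: 18
Frame 3: STRIKE. 10 + next two rolls (10+3) = 23. Cumulative: 41
Frame 4: STRIKE. 10 + next two rolls (3+7) = 20. Cumulative: 61
Frame 5: SPARE (3+7=10). 10 + next roll (1) = 11. Cumulative: 72
Frame 6: OPEN (1+4=5). Cumulative: 77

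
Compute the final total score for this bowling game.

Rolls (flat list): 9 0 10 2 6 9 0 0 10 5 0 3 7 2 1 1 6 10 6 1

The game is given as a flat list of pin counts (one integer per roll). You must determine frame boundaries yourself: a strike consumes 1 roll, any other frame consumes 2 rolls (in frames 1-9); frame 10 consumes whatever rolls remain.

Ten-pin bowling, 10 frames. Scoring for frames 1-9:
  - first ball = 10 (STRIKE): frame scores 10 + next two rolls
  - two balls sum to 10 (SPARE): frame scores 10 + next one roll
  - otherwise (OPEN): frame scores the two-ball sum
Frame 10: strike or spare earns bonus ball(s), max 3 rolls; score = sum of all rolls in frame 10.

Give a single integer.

Frame 1: OPEN (9+0=9). Cumulative: 9
Frame 2: STRIKE. 10 + next two rolls (2+6) = 18. Cumulative: 27
Frame 3: OPEN (2+6=8). Cumulative: 35
Frame 4: OPEN (9+0=9). Cumulative: 44
Frame 5: SPARE (0+10=10). 10 + next roll (5) = 15. Cumulative: 59
Frame 6: OPEN (5+0=5). Cumulative: 64
Frame 7: SPARE (3+7=10). 10 + next roll (2) = 12. Cumulative: 76
Frame 8: OPEN (2+1=3). Cumulative: 79
Frame 9: OPEN (1+6=7). Cumulative: 86
Frame 10: STRIKE. Sum of all frame-10 rolls (10+6+1) = 17. Cumulative: 103

Answer: 103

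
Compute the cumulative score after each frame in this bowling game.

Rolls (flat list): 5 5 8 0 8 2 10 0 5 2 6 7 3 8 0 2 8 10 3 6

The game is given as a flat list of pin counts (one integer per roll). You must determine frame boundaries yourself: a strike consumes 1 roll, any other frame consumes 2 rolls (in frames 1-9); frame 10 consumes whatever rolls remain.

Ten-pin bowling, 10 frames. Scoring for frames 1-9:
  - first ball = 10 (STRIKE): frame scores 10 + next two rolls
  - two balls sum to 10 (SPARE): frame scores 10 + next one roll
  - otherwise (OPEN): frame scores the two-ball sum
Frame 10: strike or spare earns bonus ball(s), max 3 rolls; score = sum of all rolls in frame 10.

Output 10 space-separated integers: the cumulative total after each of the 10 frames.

Answer: 18 26 46 61 66 74 92 100 120 139

Derivation:
Frame 1: SPARE (5+5=10). 10 + next roll (8) = 18. Cumulative: 18
Frame 2: OPEN (8+0=8). Cumulative: 26
Frame 3: SPARE (8+2=10). 10 + next roll (10) = 20. Cumulative: 46
Frame 4: STRIKE. 10 + next two rolls (0+5) = 15. Cumulative: 61
Frame 5: OPEN (0+5=5). Cumulative: 66
Frame 6: OPEN (2+6=8). Cumulative: 74
Frame 7: SPARE (7+3=10). 10 + next roll (8) = 18. Cumulative: 92
Frame 8: OPEN (8+0=8). Cumulative: 100
Frame 9: SPARE (2+8=10). 10 + next roll (10) = 20. Cumulative: 120
Frame 10: STRIKE. Sum of all frame-10 rolls (10+3+6) = 19. Cumulative: 139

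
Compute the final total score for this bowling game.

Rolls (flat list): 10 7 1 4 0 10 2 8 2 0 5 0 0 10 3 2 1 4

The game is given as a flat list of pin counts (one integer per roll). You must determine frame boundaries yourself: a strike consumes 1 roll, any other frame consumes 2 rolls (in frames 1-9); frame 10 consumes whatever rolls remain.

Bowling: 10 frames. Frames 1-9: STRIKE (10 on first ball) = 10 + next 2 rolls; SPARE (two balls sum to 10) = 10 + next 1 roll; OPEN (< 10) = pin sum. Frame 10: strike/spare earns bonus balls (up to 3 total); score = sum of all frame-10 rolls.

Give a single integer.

Frame 1: STRIKE. 10 + next two rolls (7+1) = 18. Cumulative: 18
Frame 2: OPEN (7+1=8). Cumulative: 26
Frame 3: OPEN (4+0=4). Cumulative: 30
Frame 4: STRIKE. 10 + next two rolls (2+8) = 20. Cumulative: 50
Frame 5: SPARE (2+8=10). 10 + next roll (2) = 12. Cumulative: 62
Frame 6: OPEN (2+0=2). Cumulative: 64
Frame 7: OPEN (5+0=5). Cumulative: 69
Frame 8: SPARE (0+10=10). 10 + next roll (3) = 13. Cumulative: 82
Frame 9: OPEN (3+2=5). Cumulative: 87
Frame 10: OPEN. Sum of all frame-10 rolls (1+4) = 5. Cumulative: 92

Answer: 92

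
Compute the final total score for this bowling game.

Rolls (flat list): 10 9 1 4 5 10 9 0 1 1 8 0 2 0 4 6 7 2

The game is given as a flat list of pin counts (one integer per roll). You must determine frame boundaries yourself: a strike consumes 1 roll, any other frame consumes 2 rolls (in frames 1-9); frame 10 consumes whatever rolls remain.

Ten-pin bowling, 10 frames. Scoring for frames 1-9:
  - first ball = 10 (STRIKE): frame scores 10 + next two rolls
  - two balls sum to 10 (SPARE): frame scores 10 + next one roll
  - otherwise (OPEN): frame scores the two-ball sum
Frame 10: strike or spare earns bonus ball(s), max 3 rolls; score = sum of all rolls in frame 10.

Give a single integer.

Answer: 109

Derivation:
Frame 1: STRIKE. 10 + next two rolls (9+1) = 20. Cumulative: 20
Frame 2: SPARE (9+1=10). 10 + next roll (4) = 14. Cumulative: 34
Frame 3: OPEN (4+5=9). Cumulative: 43
Frame 4: STRIKE. 10 + next two rolls (9+0) = 19. Cumulative: 62
Frame 5: OPEN (9+0=9). Cumulative: 71
Frame 6: OPEN (1+1=2). Cumulative: 73
Frame 7: OPEN (8+0=8). Cumulative: 81
Frame 8: OPEN (2+0=2). Cumulative: 83
Frame 9: SPARE (4+6=10). 10 + next roll (7) = 17. Cumulative: 100
Frame 10: OPEN. Sum of all frame-10 rolls (7+2) = 9. Cumulative: 109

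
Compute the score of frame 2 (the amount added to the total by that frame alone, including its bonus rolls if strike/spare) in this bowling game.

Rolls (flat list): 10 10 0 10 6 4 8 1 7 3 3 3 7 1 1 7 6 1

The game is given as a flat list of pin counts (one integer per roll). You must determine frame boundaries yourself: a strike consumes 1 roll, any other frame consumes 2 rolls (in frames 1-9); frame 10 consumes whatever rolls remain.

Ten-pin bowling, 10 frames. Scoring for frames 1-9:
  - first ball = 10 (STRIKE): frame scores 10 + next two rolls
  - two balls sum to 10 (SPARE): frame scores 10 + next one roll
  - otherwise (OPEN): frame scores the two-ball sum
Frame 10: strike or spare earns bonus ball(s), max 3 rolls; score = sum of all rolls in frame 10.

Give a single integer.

Frame 1: STRIKE. 10 + next two rolls (10+0) = 20. Cumulative: 20
Frame 2: STRIKE. 10 + next two rolls (0+10) = 20. Cumulative: 40
Frame 3: SPARE (0+10=10). 10 + next roll (6) = 16. Cumulative: 56
Frame 4: SPARE (6+4=10). 10 + next roll (8) = 18. Cumulative: 74

Answer: 20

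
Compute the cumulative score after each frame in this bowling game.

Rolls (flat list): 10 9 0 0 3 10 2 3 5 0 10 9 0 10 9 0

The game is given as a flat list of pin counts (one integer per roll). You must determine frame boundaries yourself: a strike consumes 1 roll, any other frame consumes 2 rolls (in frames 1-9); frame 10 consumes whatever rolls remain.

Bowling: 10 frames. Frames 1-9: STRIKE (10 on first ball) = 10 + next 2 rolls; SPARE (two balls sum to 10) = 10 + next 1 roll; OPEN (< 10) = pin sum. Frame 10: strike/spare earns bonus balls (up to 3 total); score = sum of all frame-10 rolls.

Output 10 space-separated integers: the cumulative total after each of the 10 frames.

Answer: 19 28 31 46 51 56 75 84 103 112

Derivation:
Frame 1: STRIKE. 10 + next two rolls (9+0) = 19. Cumulative: 19
Frame 2: OPEN (9+0=9). Cumulative: 28
Frame 3: OPEN (0+3=3). Cumulative: 31
Frame 4: STRIKE. 10 + next two rolls (2+3) = 15. Cumulative: 46
Frame 5: OPEN (2+3=5). Cumulative: 51
Frame 6: OPEN (5+0=5). Cumulative: 56
Frame 7: STRIKE. 10 + next two rolls (9+0) = 19. Cumulative: 75
Frame 8: OPEN (9+0=9). Cumulative: 84
Frame 9: STRIKE. 10 + next two rolls (9+0) = 19. Cumulative: 103
Frame 10: OPEN. Sum of all frame-10 rolls (9+0) = 9. Cumulative: 112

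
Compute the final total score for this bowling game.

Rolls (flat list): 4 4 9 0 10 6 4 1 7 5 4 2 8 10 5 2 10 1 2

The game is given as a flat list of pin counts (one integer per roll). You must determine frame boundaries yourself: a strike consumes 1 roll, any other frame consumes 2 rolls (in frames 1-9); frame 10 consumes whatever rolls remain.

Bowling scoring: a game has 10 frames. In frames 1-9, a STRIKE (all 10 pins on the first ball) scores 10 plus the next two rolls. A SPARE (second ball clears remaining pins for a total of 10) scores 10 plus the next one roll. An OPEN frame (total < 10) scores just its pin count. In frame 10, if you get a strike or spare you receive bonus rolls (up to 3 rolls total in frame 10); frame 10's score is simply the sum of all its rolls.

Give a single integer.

Frame 1: OPEN (4+4=8). Cumulative: 8
Frame 2: OPEN (9+0=9). Cumulative: 17
Frame 3: STRIKE. 10 + next two rolls (6+4) = 20. Cumulative: 37
Frame 4: SPARE (6+4=10). 10 + next roll (1) = 11. Cumulative: 48
Frame 5: OPEN (1+7=8). Cumulative: 56
Frame 6: OPEN (5+4=9). Cumulative: 65
Frame 7: SPARE (2+8=10). 10 + next roll (10) = 20. Cumulative: 85
Frame 8: STRIKE. 10 + next two rolls (5+2) = 17. Cumulative: 102
Frame 9: OPEN (5+2=7). Cumulative: 109
Frame 10: STRIKE. Sum of all frame-10 rolls (10+1+2) = 13. Cumulative: 122

Answer: 122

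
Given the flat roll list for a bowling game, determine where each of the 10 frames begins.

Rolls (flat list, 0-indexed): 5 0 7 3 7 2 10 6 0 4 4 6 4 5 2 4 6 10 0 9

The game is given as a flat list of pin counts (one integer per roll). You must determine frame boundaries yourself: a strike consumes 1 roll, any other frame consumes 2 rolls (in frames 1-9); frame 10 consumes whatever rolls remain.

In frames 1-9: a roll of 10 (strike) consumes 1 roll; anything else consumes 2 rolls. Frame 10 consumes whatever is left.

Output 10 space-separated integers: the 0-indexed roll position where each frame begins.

Answer: 0 2 4 6 7 9 11 13 15 17

Derivation:
Frame 1 starts at roll index 0: rolls=5,0 (sum=5), consumes 2 rolls
Frame 2 starts at roll index 2: rolls=7,3 (sum=10), consumes 2 rolls
Frame 3 starts at roll index 4: rolls=7,2 (sum=9), consumes 2 rolls
Frame 4 starts at roll index 6: roll=10 (strike), consumes 1 roll
Frame 5 starts at roll index 7: rolls=6,0 (sum=6), consumes 2 rolls
Frame 6 starts at roll index 9: rolls=4,4 (sum=8), consumes 2 rolls
Frame 7 starts at roll index 11: rolls=6,4 (sum=10), consumes 2 rolls
Frame 8 starts at roll index 13: rolls=5,2 (sum=7), consumes 2 rolls
Frame 9 starts at roll index 15: rolls=4,6 (sum=10), consumes 2 rolls
Frame 10 starts at roll index 17: 3 remaining rolls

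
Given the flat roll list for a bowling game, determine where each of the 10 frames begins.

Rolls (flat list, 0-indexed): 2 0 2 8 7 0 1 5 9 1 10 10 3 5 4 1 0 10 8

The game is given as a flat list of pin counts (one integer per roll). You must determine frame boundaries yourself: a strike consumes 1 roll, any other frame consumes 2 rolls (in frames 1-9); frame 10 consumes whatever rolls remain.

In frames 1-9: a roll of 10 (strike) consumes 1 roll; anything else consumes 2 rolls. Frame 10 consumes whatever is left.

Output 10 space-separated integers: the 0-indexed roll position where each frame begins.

Answer: 0 2 4 6 8 10 11 12 14 16

Derivation:
Frame 1 starts at roll index 0: rolls=2,0 (sum=2), consumes 2 rolls
Frame 2 starts at roll index 2: rolls=2,8 (sum=10), consumes 2 rolls
Frame 3 starts at roll index 4: rolls=7,0 (sum=7), consumes 2 rolls
Frame 4 starts at roll index 6: rolls=1,5 (sum=6), consumes 2 rolls
Frame 5 starts at roll index 8: rolls=9,1 (sum=10), consumes 2 rolls
Frame 6 starts at roll index 10: roll=10 (strike), consumes 1 roll
Frame 7 starts at roll index 11: roll=10 (strike), consumes 1 roll
Frame 8 starts at roll index 12: rolls=3,5 (sum=8), consumes 2 rolls
Frame 9 starts at roll index 14: rolls=4,1 (sum=5), consumes 2 rolls
Frame 10 starts at roll index 16: 3 remaining rolls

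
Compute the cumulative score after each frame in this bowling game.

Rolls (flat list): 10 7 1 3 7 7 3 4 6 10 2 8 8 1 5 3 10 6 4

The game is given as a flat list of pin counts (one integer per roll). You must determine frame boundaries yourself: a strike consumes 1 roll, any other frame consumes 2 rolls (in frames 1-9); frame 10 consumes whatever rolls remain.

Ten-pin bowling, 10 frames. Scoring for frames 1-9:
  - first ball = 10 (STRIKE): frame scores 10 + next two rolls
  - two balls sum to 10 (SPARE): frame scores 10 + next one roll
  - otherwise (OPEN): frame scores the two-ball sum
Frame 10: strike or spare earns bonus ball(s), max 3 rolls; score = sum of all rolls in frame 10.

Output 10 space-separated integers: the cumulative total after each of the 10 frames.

Frame 1: STRIKE. 10 + next two rolls (7+1) = 18. Cumulative: 18
Frame 2: OPEN (7+1=8). Cumulative: 26
Frame 3: SPARE (3+7=10). 10 + next roll (7) = 17. Cumulative: 43
Frame 4: SPARE (7+3=10). 10 + next roll (4) = 14. Cumulative: 57
Frame 5: SPARE (4+6=10). 10 + next roll (10) = 20. Cumulative: 77
Frame 6: STRIKE. 10 + next two rolls (2+8) = 20. Cumulative: 97
Frame 7: SPARE (2+8=10). 10 + next roll (8) = 18. Cumulative: 115
Frame 8: OPEN (8+1=9). Cumulative: 124
Frame 9: OPEN (5+3=8). Cumulative: 132
Frame 10: STRIKE. Sum of all frame-10 rolls (10+6+4) = 20. Cumulative: 152

Answer: 18 26 43 57 77 97 115 124 132 152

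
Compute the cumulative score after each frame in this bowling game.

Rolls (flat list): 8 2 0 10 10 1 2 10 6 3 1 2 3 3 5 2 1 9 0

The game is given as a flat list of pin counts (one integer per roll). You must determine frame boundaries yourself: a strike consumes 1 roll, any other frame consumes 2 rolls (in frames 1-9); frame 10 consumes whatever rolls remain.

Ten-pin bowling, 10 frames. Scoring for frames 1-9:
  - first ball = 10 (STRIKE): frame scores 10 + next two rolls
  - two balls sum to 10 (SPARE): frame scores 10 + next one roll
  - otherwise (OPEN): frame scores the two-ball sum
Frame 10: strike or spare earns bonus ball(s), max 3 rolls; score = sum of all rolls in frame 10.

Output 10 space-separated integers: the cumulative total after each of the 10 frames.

Answer: 10 30 43 46 65 74 77 83 90 100

Derivation:
Frame 1: SPARE (8+2=10). 10 + next roll (0) = 10. Cumulative: 10
Frame 2: SPARE (0+10=10). 10 + next roll (10) = 20. Cumulative: 30
Frame 3: STRIKE. 10 + next two rolls (1+2) = 13. Cumulative: 43
Frame 4: OPEN (1+2=3). Cumulative: 46
Frame 5: STRIKE. 10 + next two rolls (6+3) = 19. Cumulative: 65
Frame 6: OPEN (6+3=9). Cumulative: 74
Frame 7: OPEN (1+2=3). Cumulative: 77
Frame 8: OPEN (3+3=6). Cumulative: 83
Frame 9: OPEN (5+2=7). Cumulative: 90
Frame 10: SPARE. Sum of all frame-10 rolls (1+9+0) = 10. Cumulative: 100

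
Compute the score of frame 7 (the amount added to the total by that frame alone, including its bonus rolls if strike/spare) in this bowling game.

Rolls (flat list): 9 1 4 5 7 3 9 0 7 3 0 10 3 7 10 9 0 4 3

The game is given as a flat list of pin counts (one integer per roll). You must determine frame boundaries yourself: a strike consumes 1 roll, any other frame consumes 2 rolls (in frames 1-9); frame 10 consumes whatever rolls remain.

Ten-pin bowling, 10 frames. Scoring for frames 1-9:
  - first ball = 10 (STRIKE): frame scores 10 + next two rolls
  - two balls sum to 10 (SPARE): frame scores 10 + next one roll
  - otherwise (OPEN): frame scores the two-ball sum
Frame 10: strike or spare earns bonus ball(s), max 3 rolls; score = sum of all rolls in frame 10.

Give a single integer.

Frame 1: SPARE (9+1=10). 10 + next roll (4) = 14. Cumulative: 14
Frame 2: OPEN (4+5=9). Cumulative: 23
Frame 3: SPARE (7+3=10). 10 + next roll (9) = 19. Cumulative: 42
Frame 4: OPEN (9+0=9). Cumulative: 51
Frame 5: SPARE (7+3=10). 10 + next roll (0) = 10. Cumulative: 61
Frame 6: SPARE (0+10=10). 10 + next roll (3) = 13. Cumulative: 74
Frame 7: SPARE (3+7=10). 10 + next roll (10) = 20. Cumulative: 94
Frame 8: STRIKE. 10 + next two rolls (9+0) = 19. Cumulative: 113
Frame 9: OPEN (9+0=9). Cumulative: 122

Answer: 20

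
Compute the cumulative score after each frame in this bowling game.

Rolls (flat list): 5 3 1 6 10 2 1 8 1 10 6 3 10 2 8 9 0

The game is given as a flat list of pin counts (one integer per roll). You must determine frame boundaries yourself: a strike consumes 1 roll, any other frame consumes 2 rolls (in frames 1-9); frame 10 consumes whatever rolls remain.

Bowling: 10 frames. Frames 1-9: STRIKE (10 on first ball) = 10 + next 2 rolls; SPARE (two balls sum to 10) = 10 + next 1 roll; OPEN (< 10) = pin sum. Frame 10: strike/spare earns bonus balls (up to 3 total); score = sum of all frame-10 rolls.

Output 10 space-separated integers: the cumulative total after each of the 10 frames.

Answer: 8 15 28 31 40 59 68 88 107 116

Derivation:
Frame 1: OPEN (5+3=8). Cumulative: 8
Frame 2: OPEN (1+6=7). Cumulative: 15
Frame 3: STRIKE. 10 + next two rolls (2+1) = 13. Cumulative: 28
Frame 4: OPEN (2+1=3). Cumulative: 31
Frame 5: OPEN (8+1=9). Cumulative: 40
Frame 6: STRIKE. 10 + next two rolls (6+3) = 19. Cumulative: 59
Frame 7: OPEN (6+3=9). Cumulative: 68
Frame 8: STRIKE. 10 + next two rolls (2+8) = 20. Cumulative: 88
Frame 9: SPARE (2+8=10). 10 + next roll (9) = 19. Cumulative: 107
Frame 10: OPEN. Sum of all frame-10 rolls (9+0) = 9. Cumulative: 116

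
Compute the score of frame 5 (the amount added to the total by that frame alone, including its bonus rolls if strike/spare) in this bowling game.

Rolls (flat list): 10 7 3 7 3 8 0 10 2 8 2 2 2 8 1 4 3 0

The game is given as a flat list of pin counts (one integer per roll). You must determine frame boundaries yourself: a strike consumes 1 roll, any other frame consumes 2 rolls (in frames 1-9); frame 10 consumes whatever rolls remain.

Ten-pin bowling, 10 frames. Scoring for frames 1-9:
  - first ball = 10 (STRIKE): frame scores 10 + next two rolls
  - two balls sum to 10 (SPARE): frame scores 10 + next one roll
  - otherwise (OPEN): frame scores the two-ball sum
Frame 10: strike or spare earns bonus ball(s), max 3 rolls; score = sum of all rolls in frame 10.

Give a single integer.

Answer: 20

Derivation:
Frame 1: STRIKE. 10 + next two rolls (7+3) = 20. Cumulative: 20
Frame 2: SPARE (7+3=10). 10 + next roll (7) = 17. Cumulative: 37
Frame 3: SPARE (7+3=10). 10 + next roll (8) = 18. Cumulative: 55
Frame 4: OPEN (8+0=8). Cumulative: 63
Frame 5: STRIKE. 10 + next two rolls (2+8) = 20. Cumulative: 83
Frame 6: SPARE (2+8=10). 10 + next roll (2) = 12. Cumulative: 95
Frame 7: OPEN (2+2=4). Cumulative: 99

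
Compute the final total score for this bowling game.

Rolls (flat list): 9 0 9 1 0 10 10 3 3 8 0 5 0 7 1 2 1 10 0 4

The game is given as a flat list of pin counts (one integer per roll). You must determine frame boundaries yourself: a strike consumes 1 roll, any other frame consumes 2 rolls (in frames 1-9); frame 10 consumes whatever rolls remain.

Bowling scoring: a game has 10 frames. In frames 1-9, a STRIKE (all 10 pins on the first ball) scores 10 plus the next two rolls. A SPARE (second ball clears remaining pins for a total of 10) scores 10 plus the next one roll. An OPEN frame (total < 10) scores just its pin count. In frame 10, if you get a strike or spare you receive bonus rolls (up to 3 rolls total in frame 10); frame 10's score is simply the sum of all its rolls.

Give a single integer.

Frame 1: OPEN (9+0=9). Cumulative: 9
Frame 2: SPARE (9+1=10). 10 + next roll (0) = 10. Cumulative: 19
Frame 3: SPARE (0+10=10). 10 + next roll (10) = 20. Cumulative: 39
Frame 4: STRIKE. 10 + next two rolls (3+3) = 16. Cumulative: 55
Frame 5: OPEN (3+3=6). Cumulative: 61
Frame 6: OPEN (8+0=8). Cumulative: 69
Frame 7: OPEN (5+0=5). Cumulative: 74
Frame 8: OPEN (7+1=8). Cumulative: 82
Frame 9: OPEN (2+1=3). Cumulative: 85
Frame 10: STRIKE. Sum of all frame-10 rolls (10+0+4) = 14. Cumulative: 99

Answer: 99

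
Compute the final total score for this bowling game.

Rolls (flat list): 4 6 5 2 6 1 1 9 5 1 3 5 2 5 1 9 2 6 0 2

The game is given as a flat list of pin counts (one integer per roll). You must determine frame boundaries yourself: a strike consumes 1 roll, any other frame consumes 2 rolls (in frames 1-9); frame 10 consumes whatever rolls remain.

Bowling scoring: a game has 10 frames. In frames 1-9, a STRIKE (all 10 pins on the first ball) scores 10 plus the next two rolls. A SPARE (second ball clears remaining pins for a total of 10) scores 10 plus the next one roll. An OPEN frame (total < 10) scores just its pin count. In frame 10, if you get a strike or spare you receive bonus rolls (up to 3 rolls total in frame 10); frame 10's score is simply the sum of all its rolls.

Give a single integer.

Answer: 87

Derivation:
Frame 1: SPARE (4+6=10). 10 + next roll (5) = 15. Cumulative: 15
Frame 2: OPEN (5+2=7). Cumulative: 22
Frame 3: OPEN (6+1=7). Cumulative: 29
Frame 4: SPARE (1+9=10). 10 + next roll (5) = 15. Cumulative: 44
Frame 5: OPEN (5+1=6). Cumulative: 50
Frame 6: OPEN (3+5=8). Cumulative: 58
Frame 7: OPEN (2+5=7). Cumulative: 65
Frame 8: SPARE (1+9=10). 10 + next roll (2) = 12. Cumulative: 77
Frame 9: OPEN (2+6=8). Cumulative: 85
Frame 10: OPEN. Sum of all frame-10 rolls (0+2) = 2. Cumulative: 87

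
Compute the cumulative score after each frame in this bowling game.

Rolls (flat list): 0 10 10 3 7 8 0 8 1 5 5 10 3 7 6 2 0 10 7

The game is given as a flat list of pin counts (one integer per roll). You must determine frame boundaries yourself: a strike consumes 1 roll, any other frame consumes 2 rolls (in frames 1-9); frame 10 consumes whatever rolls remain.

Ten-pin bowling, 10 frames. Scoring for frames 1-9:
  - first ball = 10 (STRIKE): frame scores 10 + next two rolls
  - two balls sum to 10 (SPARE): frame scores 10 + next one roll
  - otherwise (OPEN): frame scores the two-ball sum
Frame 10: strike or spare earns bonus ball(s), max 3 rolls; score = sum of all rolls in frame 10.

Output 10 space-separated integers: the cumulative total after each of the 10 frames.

Frame 1: SPARE (0+10=10). 10 + next roll (10) = 20. Cumulative: 20
Frame 2: STRIKE. 10 + next two rolls (3+7) = 20. Cumulative: 40
Frame 3: SPARE (3+7=10). 10 + next roll (8) = 18. Cumulative: 58
Frame 4: OPEN (8+0=8). Cumulative: 66
Frame 5: OPEN (8+1=9). Cumulative: 75
Frame 6: SPARE (5+5=10). 10 + next roll (10) = 20. Cumulative: 95
Frame 7: STRIKE. 10 + next two rolls (3+7) = 20. Cumulative: 115
Frame 8: SPARE (3+7=10). 10 + next roll (6) = 16. Cumulative: 131
Frame 9: OPEN (6+2=8). Cumulative: 139
Frame 10: SPARE. Sum of all frame-10 rolls (0+10+7) = 17. Cumulative: 156

Answer: 20 40 58 66 75 95 115 131 139 156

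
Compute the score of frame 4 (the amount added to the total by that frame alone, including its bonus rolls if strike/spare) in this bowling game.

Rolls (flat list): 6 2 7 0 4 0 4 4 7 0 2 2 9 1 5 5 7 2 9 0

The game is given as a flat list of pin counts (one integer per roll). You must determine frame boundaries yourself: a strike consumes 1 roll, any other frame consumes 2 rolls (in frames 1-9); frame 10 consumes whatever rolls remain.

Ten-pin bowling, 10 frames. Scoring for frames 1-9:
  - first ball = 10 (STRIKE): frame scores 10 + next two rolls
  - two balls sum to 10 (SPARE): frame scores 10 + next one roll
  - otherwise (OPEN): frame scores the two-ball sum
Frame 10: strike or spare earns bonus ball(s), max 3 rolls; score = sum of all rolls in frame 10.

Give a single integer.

Answer: 8

Derivation:
Frame 1: OPEN (6+2=8). Cumulative: 8
Frame 2: OPEN (7+0=7). Cumulative: 15
Frame 3: OPEN (4+0=4). Cumulative: 19
Frame 4: OPEN (4+4=8). Cumulative: 27
Frame 5: OPEN (7+0=7). Cumulative: 34
Frame 6: OPEN (2+2=4). Cumulative: 38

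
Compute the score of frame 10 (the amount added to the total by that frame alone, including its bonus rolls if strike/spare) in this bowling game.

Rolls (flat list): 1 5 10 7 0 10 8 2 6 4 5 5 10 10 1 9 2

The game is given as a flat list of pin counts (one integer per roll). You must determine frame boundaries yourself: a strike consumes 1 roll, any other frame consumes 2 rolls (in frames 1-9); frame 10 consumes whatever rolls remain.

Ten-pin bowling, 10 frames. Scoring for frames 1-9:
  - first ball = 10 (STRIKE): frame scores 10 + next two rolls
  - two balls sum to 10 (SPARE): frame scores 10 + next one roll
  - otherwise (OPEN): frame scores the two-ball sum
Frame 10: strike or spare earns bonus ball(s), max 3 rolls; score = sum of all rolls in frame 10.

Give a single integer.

Answer: 12

Derivation:
Frame 1: OPEN (1+5=6). Cumulative: 6
Frame 2: STRIKE. 10 + next two rolls (7+0) = 17. Cumulative: 23
Frame 3: OPEN (7+0=7). Cumulative: 30
Frame 4: STRIKE. 10 + next two rolls (8+2) = 20. Cumulative: 50
Frame 5: SPARE (8+2=10). 10 + next roll (6) = 16. Cumulative: 66
Frame 6: SPARE (6+4=10). 10 + next roll (5) = 15. Cumulative: 81
Frame 7: SPARE (5+5=10). 10 + next roll (10) = 20. Cumulative: 101
Frame 8: STRIKE. 10 + next two rolls (10+1) = 21. Cumulative: 122
Frame 9: STRIKE. 10 + next two rolls (1+9) = 20. Cumulative: 142
Frame 10: SPARE. Sum of all frame-10 rolls (1+9+2) = 12. Cumulative: 154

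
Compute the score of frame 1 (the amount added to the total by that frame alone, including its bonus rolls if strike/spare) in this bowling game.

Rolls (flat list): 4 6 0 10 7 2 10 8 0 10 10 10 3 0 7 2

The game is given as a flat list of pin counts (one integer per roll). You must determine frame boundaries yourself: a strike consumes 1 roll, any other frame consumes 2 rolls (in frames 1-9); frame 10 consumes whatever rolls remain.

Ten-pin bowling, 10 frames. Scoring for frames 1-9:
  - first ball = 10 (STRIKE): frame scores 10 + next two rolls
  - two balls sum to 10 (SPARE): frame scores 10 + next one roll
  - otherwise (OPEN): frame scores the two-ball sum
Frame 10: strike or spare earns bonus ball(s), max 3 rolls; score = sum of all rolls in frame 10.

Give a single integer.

Answer: 10

Derivation:
Frame 1: SPARE (4+6=10). 10 + next roll (0) = 10. Cumulative: 10
Frame 2: SPARE (0+10=10). 10 + next roll (7) = 17. Cumulative: 27
Frame 3: OPEN (7+2=9). Cumulative: 36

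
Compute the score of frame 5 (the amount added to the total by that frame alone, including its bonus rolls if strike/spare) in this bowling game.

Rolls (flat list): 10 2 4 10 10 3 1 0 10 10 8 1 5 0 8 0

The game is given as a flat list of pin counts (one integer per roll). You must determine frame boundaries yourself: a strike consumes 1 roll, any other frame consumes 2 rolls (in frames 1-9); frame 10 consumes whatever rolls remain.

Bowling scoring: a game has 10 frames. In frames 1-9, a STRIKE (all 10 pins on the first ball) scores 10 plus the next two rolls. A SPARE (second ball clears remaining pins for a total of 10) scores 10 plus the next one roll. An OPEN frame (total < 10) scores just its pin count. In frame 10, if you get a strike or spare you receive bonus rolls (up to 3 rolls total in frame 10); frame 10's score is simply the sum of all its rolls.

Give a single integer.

Answer: 4

Derivation:
Frame 1: STRIKE. 10 + next two rolls (2+4) = 16. Cumulative: 16
Frame 2: OPEN (2+4=6). Cumulative: 22
Frame 3: STRIKE. 10 + next two rolls (10+3) = 23. Cumulative: 45
Frame 4: STRIKE. 10 + next two rolls (3+1) = 14. Cumulative: 59
Frame 5: OPEN (3+1=4). Cumulative: 63
Frame 6: SPARE (0+10=10). 10 + next roll (10) = 20. Cumulative: 83
Frame 7: STRIKE. 10 + next two rolls (8+1) = 19. Cumulative: 102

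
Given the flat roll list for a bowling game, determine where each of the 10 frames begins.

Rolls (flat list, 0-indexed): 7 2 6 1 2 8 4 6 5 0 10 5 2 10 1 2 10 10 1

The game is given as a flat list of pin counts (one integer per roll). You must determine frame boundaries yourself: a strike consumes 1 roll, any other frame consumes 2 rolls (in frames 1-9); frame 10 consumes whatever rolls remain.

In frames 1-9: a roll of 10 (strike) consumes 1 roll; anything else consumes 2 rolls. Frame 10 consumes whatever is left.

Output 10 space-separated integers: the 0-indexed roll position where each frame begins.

Frame 1 starts at roll index 0: rolls=7,2 (sum=9), consumes 2 rolls
Frame 2 starts at roll index 2: rolls=6,1 (sum=7), consumes 2 rolls
Frame 3 starts at roll index 4: rolls=2,8 (sum=10), consumes 2 rolls
Frame 4 starts at roll index 6: rolls=4,6 (sum=10), consumes 2 rolls
Frame 5 starts at roll index 8: rolls=5,0 (sum=5), consumes 2 rolls
Frame 6 starts at roll index 10: roll=10 (strike), consumes 1 roll
Frame 7 starts at roll index 11: rolls=5,2 (sum=7), consumes 2 rolls
Frame 8 starts at roll index 13: roll=10 (strike), consumes 1 roll
Frame 9 starts at roll index 14: rolls=1,2 (sum=3), consumes 2 rolls
Frame 10 starts at roll index 16: 3 remaining rolls

Answer: 0 2 4 6 8 10 11 13 14 16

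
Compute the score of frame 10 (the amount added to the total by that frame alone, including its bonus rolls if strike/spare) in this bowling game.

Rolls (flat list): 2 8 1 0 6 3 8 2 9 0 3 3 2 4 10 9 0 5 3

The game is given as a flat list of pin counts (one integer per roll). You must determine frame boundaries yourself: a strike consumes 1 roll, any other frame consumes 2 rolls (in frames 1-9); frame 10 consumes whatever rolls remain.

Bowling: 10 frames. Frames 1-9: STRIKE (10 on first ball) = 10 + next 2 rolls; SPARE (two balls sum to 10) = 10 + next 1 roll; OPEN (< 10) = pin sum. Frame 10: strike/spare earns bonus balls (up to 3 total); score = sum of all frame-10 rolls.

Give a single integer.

Frame 1: SPARE (2+8=10). 10 + next roll (1) = 11. Cumulative: 11
Frame 2: OPEN (1+0=1). Cumulative: 12
Frame 3: OPEN (6+3=9). Cumulative: 21
Frame 4: SPARE (8+2=10). 10 + next roll (9) = 19. Cumulative: 40
Frame 5: OPEN (9+0=9). Cumulative: 49
Frame 6: OPEN (3+3=6). Cumulative: 55
Frame 7: OPEN (2+4=6). Cumulative: 61
Frame 8: STRIKE. 10 + next two rolls (9+0) = 19. Cumulative: 80
Frame 9: OPEN (9+0=9). Cumulative: 89
Frame 10: OPEN. Sum of all frame-10 rolls (5+3) = 8. Cumulative: 97

Answer: 8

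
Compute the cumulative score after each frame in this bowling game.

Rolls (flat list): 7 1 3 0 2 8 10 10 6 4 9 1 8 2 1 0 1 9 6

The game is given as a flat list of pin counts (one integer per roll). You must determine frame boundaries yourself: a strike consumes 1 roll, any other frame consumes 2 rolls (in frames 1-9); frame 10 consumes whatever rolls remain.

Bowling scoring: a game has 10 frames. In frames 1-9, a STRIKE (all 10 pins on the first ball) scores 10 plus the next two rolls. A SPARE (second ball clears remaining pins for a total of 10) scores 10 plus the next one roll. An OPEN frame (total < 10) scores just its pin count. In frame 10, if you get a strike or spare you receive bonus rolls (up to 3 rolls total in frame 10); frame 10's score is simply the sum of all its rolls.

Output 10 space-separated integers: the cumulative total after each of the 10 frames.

Answer: 8 11 31 57 77 96 114 125 126 142

Derivation:
Frame 1: OPEN (7+1=8). Cumulative: 8
Frame 2: OPEN (3+0=3). Cumulative: 11
Frame 3: SPARE (2+8=10). 10 + next roll (10) = 20. Cumulative: 31
Frame 4: STRIKE. 10 + next two rolls (10+6) = 26. Cumulative: 57
Frame 5: STRIKE. 10 + next two rolls (6+4) = 20. Cumulative: 77
Frame 6: SPARE (6+4=10). 10 + next roll (9) = 19. Cumulative: 96
Frame 7: SPARE (9+1=10). 10 + next roll (8) = 18. Cumulative: 114
Frame 8: SPARE (8+2=10). 10 + next roll (1) = 11. Cumulative: 125
Frame 9: OPEN (1+0=1). Cumulative: 126
Frame 10: SPARE. Sum of all frame-10 rolls (1+9+6) = 16. Cumulative: 142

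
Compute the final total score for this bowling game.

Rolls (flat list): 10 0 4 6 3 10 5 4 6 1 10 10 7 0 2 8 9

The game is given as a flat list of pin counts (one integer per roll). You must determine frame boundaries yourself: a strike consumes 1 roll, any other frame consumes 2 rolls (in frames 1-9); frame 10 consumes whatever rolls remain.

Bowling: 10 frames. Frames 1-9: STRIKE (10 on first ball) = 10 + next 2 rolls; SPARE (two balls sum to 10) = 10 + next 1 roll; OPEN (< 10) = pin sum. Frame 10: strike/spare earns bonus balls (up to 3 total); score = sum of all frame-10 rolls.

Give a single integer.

Answer: 132

Derivation:
Frame 1: STRIKE. 10 + next two rolls (0+4) = 14. Cumulative: 14
Frame 2: OPEN (0+4=4). Cumulative: 18
Frame 3: OPEN (6+3=9). Cumulative: 27
Frame 4: STRIKE. 10 + next two rolls (5+4) = 19. Cumulative: 46
Frame 5: OPEN (5+4=9). Cumulative: 55
Frame 6: OPEN (6+1=7). Cumulative: 62
Frame 7: STRIKE. 10 + next two rolls (10+7) = 27. Cumulative: 89
Frame 8: STRIKE. 10 + next two rolls (7+0) = 17. Cumulative: 106
Frame 9: OPEN (7+0=7). Cumulative: 113
Frame 10: SPARE. Sum of all frame-10 rolls (2+8+9) = 19. Cumulative: 132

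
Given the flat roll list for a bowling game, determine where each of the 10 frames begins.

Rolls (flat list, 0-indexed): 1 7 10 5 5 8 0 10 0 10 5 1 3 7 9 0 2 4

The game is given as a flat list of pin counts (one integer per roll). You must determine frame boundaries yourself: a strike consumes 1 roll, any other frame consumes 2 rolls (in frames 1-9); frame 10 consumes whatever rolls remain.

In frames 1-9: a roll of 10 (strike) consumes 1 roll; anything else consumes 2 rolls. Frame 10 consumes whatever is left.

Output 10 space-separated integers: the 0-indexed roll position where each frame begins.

Frame 1 starts at roll index 0: rolls=1,7 (sum=8), consumes 2 rolls
Frame 2 starts at roll index 2: roll=10 (strike), consumes 1 roll
Frame 3 starts at roll index 3: rolls=5,5 (sum=10), consumes 2 rolls
Frame 4 starts at roll index 5: rolls=8,0 (sum=8), consumes 2 rolls
Frame 5 starts at roll index 7: roll=10 (strike), consumes 1 roll
Frame 6 starts at roll index 8: rolls=0,10 (sum=10), consumes 2 rolls
Frame 7 starts at roll index 10: rolls=5,1 (sum=6), consumes 2 rolls
Frame 8 starts at roll index 12: rolls=3,7 (sum=10), consumes 2 rolls
Frame 9 starts at roll index 14: rolls=9,0 (sum=9), consumes 2 rolls
Frame 10 starts at roll index 16: 2 remaining rolls

Answer: 0 2 3 5 7 8 10 12 14 16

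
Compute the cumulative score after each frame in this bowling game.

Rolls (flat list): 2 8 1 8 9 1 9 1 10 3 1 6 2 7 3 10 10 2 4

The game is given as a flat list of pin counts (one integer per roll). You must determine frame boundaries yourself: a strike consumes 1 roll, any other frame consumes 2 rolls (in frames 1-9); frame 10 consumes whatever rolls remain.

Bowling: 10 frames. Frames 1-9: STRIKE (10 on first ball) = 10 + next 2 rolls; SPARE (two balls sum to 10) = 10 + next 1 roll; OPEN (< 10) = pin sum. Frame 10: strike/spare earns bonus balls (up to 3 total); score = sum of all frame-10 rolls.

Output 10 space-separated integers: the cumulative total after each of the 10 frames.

Frame 1: SPARE (2+8=10). 10 + next roll (1) = 11. Cumulative: 11
Frame 2: OPEN (1+8=9). Cumulative: 20
Frame 3: SPARE (9+1=10). 10 + next roll (9) = 19. Cumulative: 39
Frame 4: SPARE (9+1=10). 10 + next roll (10) = 20. Cumulative: 59
Frame 5: STRIKE. 10 + next two rolls (3+1) = 14. Cumulative: 73
Frame 6: OPEN (3+1=4). Cumulative: 77
Frame 7: OPEN (6+2=8). Cumulative: 85
Frame 8: SPARE (7+3=10). 10 + next roll (10) = 20. Cumulative: 105
Frame 9: STRIKE. 10 + next two rolls (10+2) = 22. Cumulative: 127
Frame 10: STRIKE. Sum of all frame-10 rolls (10+2+4) = 16. Cumulative: 143

Answer: 11 20 39 59 73 77 85 105 127 143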